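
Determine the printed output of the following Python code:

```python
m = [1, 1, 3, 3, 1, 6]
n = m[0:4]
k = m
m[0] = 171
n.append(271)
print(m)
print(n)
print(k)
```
[171, 1, 3, 3, 1, 6]
[1, 1, 3, 3, 271]
[171, 1, 3, 3, 1, 6]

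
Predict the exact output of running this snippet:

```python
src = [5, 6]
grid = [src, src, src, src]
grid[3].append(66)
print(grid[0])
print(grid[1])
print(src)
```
[5, 6, 66]
[5, 6, 66]
[5, 6, 66]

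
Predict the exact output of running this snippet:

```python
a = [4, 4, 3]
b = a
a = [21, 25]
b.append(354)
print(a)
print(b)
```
[21, 25]
[4, 4, 3, 354]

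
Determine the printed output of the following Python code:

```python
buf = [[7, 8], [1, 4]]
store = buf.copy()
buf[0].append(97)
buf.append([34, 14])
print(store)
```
[[7, 8, 97], [1, 4]]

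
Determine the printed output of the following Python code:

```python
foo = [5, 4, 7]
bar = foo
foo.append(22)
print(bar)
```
[5, 4, 7, 22]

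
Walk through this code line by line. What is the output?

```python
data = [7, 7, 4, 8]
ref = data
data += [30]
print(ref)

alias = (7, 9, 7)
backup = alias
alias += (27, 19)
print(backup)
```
[7, 7, 4, 8, 30]
(7, 9, 7)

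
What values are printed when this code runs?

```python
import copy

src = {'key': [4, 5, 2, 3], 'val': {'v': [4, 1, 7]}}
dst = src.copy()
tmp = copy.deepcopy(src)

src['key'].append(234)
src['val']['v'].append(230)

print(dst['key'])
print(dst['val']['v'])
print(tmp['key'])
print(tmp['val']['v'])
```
[4, 5, 2, 3, 234]
[4, 1, 7, 230]
[4, 5, 2, 3]
[4, 1, 7]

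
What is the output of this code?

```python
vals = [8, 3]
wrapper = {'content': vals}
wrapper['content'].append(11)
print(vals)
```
[8, 3, 11]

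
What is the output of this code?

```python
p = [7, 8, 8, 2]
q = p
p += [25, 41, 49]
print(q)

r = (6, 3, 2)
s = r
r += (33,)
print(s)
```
[7, 8, 8, 2, 25, 41, 49]
(6, 3, 2)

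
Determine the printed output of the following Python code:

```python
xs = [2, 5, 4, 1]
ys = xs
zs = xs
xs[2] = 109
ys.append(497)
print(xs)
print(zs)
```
[2, 5, 109, 1, 497]
[2, 5, 109, 1, 497]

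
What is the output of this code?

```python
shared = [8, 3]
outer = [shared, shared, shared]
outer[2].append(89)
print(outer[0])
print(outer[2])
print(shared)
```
[8, 3, 89]
[8, 3, 89]
[8, 3, 89]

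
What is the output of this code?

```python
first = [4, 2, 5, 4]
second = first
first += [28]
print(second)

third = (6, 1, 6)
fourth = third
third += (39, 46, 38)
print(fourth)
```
[4, 2, 5, 4, 28]
(6, 1, 6)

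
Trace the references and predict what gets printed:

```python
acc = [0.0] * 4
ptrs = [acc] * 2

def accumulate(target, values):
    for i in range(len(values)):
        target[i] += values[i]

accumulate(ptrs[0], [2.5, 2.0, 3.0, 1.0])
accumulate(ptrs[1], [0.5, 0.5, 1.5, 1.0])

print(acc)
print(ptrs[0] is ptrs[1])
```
[3.0, 2.5, 4.5, 2.0]
True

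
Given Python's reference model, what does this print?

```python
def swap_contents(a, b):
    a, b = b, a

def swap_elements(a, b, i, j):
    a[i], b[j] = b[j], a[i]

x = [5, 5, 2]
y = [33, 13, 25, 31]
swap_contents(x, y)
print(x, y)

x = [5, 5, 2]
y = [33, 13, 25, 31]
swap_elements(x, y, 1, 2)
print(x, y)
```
[5, 5, 2] [33, 13, 25, 31]
[5, 25, 2] [33, 13, 5, 31]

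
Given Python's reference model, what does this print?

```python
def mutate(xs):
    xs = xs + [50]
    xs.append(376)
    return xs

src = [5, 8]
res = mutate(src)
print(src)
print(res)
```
[5, 8]
[5, 8, 50, 376]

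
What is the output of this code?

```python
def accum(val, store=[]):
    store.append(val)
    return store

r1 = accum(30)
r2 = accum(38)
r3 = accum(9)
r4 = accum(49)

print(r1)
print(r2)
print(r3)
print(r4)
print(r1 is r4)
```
[30, 38, 9, 49]
[30, 38, 9, 49]
[30, 38, 9, 49]
[30, 38, 9, 49]
True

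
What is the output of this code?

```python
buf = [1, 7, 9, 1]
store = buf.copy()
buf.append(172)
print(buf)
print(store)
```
[1, 7, 9, 1, 172]
[1, 7, 9, 1]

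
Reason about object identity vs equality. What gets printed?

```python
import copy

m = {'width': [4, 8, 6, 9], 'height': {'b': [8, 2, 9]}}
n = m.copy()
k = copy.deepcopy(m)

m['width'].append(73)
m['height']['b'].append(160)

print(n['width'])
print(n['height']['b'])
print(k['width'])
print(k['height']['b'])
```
[4, 8, 6, 9, 73]
[8, 2, 9, 160]
[4, 8, 6, 9]
[8, 2, 9]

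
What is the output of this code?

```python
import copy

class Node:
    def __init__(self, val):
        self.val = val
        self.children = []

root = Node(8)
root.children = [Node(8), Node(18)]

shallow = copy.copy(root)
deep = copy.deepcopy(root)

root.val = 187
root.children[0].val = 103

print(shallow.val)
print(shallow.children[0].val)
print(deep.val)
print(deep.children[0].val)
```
8
103
8
8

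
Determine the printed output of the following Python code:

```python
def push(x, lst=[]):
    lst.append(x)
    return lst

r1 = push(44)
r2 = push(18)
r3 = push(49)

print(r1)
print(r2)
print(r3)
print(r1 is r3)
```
[44, 18, 49]
[44, 18, 49]
[44, 18, 49]
True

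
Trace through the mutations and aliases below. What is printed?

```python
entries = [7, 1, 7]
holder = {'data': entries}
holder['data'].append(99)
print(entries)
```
[7, 1, 7, 99]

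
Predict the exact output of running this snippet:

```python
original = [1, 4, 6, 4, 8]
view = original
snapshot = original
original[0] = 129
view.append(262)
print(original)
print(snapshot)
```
[129, 4, 6, 4, 8, 262]
[129, 4, 6, 4, 8, 262]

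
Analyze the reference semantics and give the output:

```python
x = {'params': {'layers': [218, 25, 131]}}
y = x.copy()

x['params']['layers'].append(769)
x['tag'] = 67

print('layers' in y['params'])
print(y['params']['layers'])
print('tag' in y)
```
True
[218, 25, 131, 769]
False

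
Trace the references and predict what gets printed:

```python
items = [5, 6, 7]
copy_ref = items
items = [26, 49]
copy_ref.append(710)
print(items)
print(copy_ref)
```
[26, 49]
[5, 6, 7, 710]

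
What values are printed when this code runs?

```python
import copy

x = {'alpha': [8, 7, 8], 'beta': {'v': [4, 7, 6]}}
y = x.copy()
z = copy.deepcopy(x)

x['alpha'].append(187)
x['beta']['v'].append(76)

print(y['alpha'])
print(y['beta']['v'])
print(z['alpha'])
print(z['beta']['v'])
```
[8, 7, 8, 187]
[4, 7, 6, 76]
[8, 7, 8]
[4, 7, 6]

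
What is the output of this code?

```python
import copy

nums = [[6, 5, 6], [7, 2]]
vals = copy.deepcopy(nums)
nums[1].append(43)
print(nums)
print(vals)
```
[[6, 5, 6], [7, 2, 43]]
[[6, 5, 6], [7, 2]]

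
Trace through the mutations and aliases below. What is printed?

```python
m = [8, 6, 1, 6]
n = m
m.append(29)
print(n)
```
[8, 6, 1, 6, 29]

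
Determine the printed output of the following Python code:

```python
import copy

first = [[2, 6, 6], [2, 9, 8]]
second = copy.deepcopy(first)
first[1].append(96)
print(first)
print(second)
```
[[2, 6, 6], [2, 9, 8, 96]]
[[2, 6, 6], [2, 9, 8]]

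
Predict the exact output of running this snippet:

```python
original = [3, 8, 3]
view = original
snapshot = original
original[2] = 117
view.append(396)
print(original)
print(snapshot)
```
[3, 8, 117, 396]
[3, 8, 117, 396]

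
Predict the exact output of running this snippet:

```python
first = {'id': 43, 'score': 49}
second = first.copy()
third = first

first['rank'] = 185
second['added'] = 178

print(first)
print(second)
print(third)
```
{'id': 43, 'score': 49, 'rank': 185}
{'id': 43, 'score': 49, 'added': 178}
{'id': 43, 'score': 49, 'rank': 185}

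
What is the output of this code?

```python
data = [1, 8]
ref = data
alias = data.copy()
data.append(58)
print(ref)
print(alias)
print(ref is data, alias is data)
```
[1, 8, 58]
[1, 8]
True False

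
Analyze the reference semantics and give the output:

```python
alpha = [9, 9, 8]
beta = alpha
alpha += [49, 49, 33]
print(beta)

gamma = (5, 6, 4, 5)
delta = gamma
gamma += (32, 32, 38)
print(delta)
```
[9, 9, 8, 49, 49, 33]
(5, 6, 4, 5)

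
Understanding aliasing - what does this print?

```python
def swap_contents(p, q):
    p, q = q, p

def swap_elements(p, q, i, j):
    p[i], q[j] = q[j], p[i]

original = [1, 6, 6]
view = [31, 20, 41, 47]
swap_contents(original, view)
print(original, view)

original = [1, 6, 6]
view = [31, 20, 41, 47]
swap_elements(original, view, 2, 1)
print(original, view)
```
[1, 6, 6] [31, 20, 41, 47]
[1, 6, 20] [31, 6, 41, 47]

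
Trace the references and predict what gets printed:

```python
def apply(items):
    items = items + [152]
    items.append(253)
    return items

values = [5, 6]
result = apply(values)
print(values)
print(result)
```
[5, 6]
[5, 6, 152, 253]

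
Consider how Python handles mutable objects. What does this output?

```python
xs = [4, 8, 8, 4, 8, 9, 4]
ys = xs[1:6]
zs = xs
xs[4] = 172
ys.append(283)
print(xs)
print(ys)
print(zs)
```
[4, 8, 8, 4, 172, 9, 4]
[8, 8, 4, 8, 9, 283]
[4, 8, 8, 4, 172, 9, 4]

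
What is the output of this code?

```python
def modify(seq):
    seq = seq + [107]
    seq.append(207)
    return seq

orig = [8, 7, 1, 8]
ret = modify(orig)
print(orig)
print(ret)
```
[8, 7, 1, 8]
[8, 7, 1, 8, 107, 207]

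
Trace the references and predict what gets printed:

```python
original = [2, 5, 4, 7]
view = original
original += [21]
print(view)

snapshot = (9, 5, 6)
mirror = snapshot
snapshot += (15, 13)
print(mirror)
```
[2, 5, 4, 7, 21]
(9, 5, 6)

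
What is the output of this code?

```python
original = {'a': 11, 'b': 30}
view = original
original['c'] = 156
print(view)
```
{'a': 11, 'b': 30, 'c': 156}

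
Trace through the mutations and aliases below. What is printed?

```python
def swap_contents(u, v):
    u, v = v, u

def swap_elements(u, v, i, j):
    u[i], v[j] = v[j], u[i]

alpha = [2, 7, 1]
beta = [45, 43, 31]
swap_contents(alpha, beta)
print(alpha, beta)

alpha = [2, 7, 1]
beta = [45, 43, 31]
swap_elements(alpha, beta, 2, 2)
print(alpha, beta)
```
[2, 7, 1] [45, 43, 31]
[2, 7, 31] [45, 43, 1]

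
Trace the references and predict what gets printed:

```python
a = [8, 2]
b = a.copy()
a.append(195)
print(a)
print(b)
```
[8, 2, 195]
[8, 2]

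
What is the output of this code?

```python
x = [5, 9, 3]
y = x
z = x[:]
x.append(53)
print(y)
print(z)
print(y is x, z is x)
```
[5, 9, 3, 53]
[5, 9, 3]
True False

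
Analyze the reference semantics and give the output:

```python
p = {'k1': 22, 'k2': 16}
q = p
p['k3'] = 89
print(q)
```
{'k1': 22, 'k2': 16, 'k3': 89}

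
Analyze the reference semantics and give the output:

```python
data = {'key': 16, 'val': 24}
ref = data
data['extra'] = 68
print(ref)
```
{'key': 16, 'val': 24, 'extra': 68}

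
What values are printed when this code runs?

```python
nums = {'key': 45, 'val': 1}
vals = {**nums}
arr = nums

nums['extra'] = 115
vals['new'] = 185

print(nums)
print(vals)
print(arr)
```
{'key': 45, 'val': 1, 'extra': 115}
{'key': 45, 'val': 1, 'new': 185}
{'key': 45, 'val': 1, 'extra': 115}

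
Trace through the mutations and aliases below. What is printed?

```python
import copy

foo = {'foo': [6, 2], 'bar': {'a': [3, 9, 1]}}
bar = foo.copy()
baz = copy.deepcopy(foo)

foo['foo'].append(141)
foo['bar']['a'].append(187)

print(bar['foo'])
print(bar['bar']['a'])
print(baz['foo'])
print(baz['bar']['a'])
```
[6, 2, 141]
[3, 9, 1, 187]
[6, 2]
[3, 9, 1]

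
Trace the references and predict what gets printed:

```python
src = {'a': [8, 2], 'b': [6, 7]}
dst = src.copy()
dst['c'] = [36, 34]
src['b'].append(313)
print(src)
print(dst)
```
{'a': [8, 2], 'b': [6, 7, 313]}
{'a': [8, 2], 'b': [6, 7, 313], 'c': [36, 34]}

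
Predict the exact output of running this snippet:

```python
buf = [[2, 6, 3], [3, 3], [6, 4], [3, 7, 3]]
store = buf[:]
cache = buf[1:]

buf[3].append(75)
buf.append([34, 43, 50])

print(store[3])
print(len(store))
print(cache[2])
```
[3, 7, 3, 75]
4
[3, 7, 3, 75]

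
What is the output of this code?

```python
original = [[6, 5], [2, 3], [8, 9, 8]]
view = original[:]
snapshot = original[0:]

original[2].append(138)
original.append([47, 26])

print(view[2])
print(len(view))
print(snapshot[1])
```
[8, 9, 8, 138]
3
[2, 3]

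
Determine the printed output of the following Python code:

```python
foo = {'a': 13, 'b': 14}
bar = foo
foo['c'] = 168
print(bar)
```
{'a': 13, 'b': 14, 'c': 168}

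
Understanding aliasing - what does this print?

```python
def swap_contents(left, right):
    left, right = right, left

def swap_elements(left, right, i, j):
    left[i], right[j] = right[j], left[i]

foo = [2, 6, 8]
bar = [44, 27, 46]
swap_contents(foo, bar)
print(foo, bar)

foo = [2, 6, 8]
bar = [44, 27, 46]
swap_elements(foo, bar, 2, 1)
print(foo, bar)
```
[2, 6, 8] [44, 27, 46]
[2, 6, 27] [44, 8, 46]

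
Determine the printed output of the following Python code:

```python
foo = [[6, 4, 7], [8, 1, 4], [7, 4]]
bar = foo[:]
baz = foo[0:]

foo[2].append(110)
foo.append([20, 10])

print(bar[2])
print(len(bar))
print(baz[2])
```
[7, 4, 110]
3
[7, 4, 110]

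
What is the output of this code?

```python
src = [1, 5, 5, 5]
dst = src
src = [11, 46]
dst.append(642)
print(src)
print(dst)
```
[11, 46]
[1, 5, 5, 5, 642]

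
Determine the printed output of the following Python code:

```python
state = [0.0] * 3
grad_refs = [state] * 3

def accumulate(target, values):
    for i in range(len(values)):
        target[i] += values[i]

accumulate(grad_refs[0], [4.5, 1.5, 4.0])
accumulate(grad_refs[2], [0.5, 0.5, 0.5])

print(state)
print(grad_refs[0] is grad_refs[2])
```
[5.0, 2.0, 4.5]
True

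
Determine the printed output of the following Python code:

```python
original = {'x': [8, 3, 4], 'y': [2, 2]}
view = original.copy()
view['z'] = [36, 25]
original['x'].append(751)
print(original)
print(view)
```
{'x': [8, 3, 4, 751], 'y': [2, 2]}
{'x': [8, 3, 4, 751], 'y': [2, 2], 'z': [36, 25]}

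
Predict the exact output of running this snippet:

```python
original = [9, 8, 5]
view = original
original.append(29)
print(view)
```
[9, 8, 5, 29]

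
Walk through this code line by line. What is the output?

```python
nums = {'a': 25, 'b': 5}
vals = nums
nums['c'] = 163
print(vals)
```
{'a': 25, 'b': 5, 'c': 163}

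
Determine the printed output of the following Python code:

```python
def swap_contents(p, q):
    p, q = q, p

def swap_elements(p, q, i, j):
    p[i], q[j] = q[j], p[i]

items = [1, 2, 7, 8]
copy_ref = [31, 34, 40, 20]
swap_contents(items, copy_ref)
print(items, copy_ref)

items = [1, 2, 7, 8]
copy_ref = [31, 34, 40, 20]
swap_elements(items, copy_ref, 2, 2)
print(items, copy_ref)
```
[1, 2, 7, 8] [31, 34, 40, 20]
[1, 2, 40, 8] [31, 34, 7, 20]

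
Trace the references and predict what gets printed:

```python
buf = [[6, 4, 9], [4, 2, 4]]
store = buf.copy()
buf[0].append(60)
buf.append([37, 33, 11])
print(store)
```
[[6, 4, 9, 60], [4, 2, 4]]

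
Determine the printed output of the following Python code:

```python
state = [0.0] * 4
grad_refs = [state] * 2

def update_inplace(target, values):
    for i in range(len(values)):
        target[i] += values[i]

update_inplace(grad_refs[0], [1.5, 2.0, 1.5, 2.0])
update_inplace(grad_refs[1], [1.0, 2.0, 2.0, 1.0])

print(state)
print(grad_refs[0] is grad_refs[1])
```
[2.5, 4.0, 3.5, 3.0]
True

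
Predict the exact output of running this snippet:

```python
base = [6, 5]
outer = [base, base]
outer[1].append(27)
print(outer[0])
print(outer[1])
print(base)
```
[6, 5, 27]
[6, 5, 27]
[6, 5, 27]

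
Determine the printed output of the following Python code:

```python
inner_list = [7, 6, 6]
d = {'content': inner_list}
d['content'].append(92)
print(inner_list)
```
[7, 6, 6, 92]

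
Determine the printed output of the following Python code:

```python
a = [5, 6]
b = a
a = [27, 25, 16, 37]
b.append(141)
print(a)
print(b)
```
[27, 25, 16, 37]
[5, 6, 141]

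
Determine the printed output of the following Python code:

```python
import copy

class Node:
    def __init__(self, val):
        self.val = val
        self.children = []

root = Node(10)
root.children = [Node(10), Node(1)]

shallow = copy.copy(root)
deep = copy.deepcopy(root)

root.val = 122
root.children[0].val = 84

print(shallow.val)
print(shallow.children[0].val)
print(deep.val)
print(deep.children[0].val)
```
10
84
10
10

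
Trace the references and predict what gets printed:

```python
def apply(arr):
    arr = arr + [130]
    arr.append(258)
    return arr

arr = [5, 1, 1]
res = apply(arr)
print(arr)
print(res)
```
[5, 1, 1]
[5, 1, 1, 130, 258]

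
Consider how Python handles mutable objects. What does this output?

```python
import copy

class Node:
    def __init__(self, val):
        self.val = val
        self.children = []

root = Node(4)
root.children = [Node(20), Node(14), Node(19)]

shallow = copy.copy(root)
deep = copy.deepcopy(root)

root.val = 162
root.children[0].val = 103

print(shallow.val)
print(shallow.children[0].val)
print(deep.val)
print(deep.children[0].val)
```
4
103
4
20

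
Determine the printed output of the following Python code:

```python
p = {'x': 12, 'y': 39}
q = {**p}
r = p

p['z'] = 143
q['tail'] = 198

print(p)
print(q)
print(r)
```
{'x': 12, 'y': 39, 'z': 143}
{'x': 12, 'y': 39, 'tail': 198}
{'x': 12, 'y': 39, 'z': 143}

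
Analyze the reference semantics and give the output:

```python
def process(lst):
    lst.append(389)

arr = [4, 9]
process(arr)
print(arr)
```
[4, 9, 389]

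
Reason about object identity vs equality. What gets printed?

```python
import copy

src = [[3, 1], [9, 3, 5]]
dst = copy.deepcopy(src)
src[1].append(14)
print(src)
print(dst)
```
[[3, 1], [9, 3, 5, 14]]
[[3, 1], [9, 3, 5]]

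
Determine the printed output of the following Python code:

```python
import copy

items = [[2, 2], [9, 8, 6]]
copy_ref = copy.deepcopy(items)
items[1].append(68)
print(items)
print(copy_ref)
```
[[2, 2], [9, 8, 6, 68]]
[[2, 2], [9, 8, 6]]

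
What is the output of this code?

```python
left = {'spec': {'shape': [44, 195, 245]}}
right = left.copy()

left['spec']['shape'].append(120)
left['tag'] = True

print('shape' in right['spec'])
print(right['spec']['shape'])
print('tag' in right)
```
True
[44, 195, 245, 120]
False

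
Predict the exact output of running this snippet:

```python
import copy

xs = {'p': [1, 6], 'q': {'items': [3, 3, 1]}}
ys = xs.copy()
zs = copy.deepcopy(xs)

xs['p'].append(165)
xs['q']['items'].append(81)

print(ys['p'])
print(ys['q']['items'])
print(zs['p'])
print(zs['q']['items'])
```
[1, 6, 165]
[3, 3, 1, 81]
[1, 6]
[3, 3, 1]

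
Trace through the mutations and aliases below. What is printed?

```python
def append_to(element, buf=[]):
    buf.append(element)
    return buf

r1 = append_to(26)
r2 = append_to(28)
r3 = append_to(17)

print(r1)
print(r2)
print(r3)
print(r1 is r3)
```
[26, 28, 17]
[26, 28, 17]
[26, 28, 17]
True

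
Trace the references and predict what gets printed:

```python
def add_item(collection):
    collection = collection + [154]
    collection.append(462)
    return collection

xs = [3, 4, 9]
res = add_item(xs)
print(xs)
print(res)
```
[3, 4, 9]
[3, 4, 9, 154, 462]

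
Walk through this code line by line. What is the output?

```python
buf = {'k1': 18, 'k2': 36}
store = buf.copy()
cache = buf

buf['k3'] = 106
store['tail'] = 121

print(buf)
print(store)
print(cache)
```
{'k1': 18, 'k2': 36, 'k3': 106}
{'k1': 18, 'k2': 36, 'tail': 121}
{'k1': 18, 'k2': 36, 'k3': 106}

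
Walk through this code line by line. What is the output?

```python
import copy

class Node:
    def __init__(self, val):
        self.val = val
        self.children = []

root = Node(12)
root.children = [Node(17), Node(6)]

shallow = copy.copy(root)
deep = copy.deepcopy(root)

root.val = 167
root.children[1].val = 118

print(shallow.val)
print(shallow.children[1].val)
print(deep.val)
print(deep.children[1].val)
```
12
118
12
6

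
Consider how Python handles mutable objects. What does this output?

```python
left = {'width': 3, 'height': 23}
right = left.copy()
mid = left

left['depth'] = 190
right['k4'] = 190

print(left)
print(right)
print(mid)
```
{'width': 3, 'height': 23, 'depth': 190}
{'width': 3, 'height': 23, 'k4': 190}
{'width': 3, 'height': 23, 'depth': 190}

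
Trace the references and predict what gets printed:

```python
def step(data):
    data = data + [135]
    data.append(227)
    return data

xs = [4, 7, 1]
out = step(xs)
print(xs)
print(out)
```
[4, 7, 1]
[4, 7, 1, 135, 227]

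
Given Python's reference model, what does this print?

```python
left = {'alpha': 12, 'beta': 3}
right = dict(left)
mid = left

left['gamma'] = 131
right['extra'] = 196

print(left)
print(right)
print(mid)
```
{'alpha': 12, 'beta': 3, 'gamma': 131}
{'alpha': 12, 'beta': 3, 'extra': 196}
{'alpha': 12, 'beta': 3, 'gamma': 131}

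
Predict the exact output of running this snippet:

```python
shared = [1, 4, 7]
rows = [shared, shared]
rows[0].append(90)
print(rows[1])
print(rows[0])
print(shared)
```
[1, 4, 7, 90]
[1, 4, 7, 90]
[1, 4, 7, 90]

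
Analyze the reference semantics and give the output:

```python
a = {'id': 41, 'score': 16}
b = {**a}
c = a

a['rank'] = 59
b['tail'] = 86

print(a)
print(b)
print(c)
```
{'id': 41, 'score': 16, 'rank': 59}
{'id': 41, 'score': 16, 'tail': 86}
{'id': 41, 'score': 16, 'rank': 59}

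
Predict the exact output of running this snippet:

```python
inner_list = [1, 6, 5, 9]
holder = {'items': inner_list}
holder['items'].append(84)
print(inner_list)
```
[1, 6, 5, 9, 84]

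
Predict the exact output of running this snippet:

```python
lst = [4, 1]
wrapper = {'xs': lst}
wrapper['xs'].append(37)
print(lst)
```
[4, 1, 37]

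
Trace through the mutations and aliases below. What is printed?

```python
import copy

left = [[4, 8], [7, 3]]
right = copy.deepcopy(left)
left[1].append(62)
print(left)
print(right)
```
[[4, 8], [7, 3, 62]]
[[4, 8], [7, 3]]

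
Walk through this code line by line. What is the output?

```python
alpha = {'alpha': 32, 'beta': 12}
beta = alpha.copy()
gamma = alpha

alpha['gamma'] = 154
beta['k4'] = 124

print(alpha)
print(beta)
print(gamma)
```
{'alpha': 32, 'beta': 12, 'gamma': 154}
{'alpha': 32, 'beta': 12, 'k4': 124}
{'alpha': 32, 'beta': 12, 'gamma': 154}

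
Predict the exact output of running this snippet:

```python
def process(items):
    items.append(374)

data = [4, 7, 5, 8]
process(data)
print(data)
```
[4, 7, 5, 8, 374]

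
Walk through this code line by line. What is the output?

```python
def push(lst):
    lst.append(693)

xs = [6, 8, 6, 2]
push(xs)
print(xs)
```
[6, 8, 6, 2, 693]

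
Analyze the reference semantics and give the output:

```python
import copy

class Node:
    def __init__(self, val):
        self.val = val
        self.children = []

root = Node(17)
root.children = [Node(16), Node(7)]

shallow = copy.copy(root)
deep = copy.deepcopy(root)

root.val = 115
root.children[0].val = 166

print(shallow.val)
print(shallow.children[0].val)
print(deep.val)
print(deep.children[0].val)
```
17
166
17
16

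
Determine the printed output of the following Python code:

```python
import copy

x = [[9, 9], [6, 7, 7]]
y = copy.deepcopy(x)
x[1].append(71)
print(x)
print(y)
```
[[9, 9], [6, 7, 7, 71]]
[[9, 9], [6, 7, 7]]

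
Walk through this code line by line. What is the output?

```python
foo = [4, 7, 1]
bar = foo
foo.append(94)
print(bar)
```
[4, 7, 1, 94]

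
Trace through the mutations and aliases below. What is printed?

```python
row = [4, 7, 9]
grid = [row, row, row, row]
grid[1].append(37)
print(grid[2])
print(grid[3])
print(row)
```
[4, 7, 9, 37]
[4, 7, 9, 37]
[4, 7, 9, 37]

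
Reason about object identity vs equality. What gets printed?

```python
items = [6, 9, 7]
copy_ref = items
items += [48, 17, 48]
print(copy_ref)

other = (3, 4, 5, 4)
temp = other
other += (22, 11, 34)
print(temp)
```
[6, 9, 7, 48, 17, 48]
(3, 4, 5, 4)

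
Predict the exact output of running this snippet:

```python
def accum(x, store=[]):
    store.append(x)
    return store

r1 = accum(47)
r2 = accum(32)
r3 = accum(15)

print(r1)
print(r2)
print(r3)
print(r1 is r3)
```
[47, 32, 15]
[47, 32, 15]
[47, 32, 15]
True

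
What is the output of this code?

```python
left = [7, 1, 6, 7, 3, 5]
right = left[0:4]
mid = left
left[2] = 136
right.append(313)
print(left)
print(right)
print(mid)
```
[7, 1, 136, 7, 3, 5]
[7, 1, 6, 7, 313]
[7, 1, 136, 7, 3, 5]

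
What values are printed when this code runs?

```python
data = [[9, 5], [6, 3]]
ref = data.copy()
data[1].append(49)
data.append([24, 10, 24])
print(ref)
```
[[9, 5], [6, 3, 49]]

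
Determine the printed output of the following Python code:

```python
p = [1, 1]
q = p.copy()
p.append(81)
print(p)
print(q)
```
[1, 1, 81]
[1, 1]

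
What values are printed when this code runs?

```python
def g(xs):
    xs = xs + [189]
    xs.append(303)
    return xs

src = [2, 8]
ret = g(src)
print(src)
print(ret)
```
[2, 8]
[2, 8, 189, 303]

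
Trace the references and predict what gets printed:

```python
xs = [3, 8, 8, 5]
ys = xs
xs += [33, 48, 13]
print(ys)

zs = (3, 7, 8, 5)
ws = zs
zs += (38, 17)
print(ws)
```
[3, 8, 8, 5, 33, 48, 13]
(3, 7, 8, 5)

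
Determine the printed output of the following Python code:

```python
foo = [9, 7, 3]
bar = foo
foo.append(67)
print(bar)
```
[9, 7, 3, 67]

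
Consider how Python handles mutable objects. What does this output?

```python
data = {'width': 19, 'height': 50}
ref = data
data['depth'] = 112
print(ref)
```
{'width': 19, 'height': 50, 'depth': 112}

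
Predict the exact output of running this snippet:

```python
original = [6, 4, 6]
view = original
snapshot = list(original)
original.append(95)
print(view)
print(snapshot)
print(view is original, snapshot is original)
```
[6, 4, 6, 95]
[6, 4, 6]
True False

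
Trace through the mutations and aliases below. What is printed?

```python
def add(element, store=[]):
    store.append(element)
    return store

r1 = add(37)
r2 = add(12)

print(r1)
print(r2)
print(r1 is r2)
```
[37, 12]
[37, 12]
True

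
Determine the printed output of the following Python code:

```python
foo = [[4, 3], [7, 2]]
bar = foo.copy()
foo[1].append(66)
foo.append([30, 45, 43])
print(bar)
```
[[4, 3], [7, 2, 66]]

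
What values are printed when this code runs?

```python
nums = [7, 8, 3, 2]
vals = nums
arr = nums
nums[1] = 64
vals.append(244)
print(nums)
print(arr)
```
[7, 64, 3, 2, 244]
[7, 64, 3, 2, 244]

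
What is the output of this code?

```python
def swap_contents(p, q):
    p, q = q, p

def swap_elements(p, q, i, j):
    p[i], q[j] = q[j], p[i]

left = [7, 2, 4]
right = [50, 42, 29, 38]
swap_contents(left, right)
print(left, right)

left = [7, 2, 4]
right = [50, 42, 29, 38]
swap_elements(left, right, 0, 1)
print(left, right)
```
[7, 2, 4] [50, 42, 29, 38]
[42, 2, 4] [50, 7, 29, 38]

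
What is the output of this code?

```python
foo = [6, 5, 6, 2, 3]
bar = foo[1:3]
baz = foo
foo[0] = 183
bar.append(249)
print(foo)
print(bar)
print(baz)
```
[183, 5, 6, 2, 3]
[5, 6, 249]
[183, 5, 6, 2, 3]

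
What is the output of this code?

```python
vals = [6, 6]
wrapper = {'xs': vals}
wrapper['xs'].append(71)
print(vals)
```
[6, 6, 71]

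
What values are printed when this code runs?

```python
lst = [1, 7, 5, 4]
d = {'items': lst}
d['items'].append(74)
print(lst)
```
[1, 7, 5, 4, 74]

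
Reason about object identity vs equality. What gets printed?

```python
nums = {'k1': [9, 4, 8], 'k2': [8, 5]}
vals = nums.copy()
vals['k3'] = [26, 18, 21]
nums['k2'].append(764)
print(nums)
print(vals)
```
{'k1': [9, 4, 8], 'k2': [8, 5, 764]}
{'k1': [9, 4, 8], 'k2': [8, 5, 764], 'k3': [26, 18, 21]}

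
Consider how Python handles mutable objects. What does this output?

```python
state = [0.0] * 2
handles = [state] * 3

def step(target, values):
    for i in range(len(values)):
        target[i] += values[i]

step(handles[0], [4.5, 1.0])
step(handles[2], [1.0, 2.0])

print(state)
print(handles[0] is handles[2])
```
[5.5, 3.0]
True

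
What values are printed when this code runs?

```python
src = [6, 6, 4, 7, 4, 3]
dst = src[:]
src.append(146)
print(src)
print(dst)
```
[6, 6, 4, 7, 4, 3, 146]
[6, 6, 4, 7, 4, 3]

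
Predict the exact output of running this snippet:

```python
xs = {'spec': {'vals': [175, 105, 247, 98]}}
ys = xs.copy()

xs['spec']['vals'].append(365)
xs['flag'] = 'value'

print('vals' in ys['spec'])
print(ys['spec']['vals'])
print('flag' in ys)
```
True
[175, 105, 247, 98, 365]
False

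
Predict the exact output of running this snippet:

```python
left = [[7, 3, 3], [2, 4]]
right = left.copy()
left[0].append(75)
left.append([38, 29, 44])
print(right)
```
[[7, 3, 3, 75], [2, 4]]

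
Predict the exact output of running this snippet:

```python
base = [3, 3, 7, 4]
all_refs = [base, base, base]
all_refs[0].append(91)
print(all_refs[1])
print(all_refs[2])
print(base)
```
[3, 3, 7, 4, 91]
[3, 3, 7, 4, 91]
[3, 3, 7, 4, 91]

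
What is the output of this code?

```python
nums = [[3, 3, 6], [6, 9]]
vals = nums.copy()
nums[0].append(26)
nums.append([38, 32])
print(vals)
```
[[3, 3, 6, 26], [6, 9]]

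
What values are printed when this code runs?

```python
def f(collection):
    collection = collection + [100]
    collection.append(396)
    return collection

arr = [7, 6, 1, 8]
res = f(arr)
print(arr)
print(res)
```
[7, 6, 1, 8]
[7, 6, 1, 8, 100, 396]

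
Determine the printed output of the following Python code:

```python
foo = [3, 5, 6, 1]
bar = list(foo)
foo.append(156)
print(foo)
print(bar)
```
[3, 5, 6, 1, 156]
[3, 5, 6, 1]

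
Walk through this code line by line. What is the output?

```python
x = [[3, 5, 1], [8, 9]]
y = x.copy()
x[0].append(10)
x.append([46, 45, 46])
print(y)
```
[[3, 5, 1, 10], [8, 9]]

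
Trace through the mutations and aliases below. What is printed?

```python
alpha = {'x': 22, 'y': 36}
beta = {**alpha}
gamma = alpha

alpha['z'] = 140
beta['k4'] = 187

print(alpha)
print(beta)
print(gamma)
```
{'x': 22, 'y': 36, 'z': 140}
{'x': 22, 'y': 36, 'k4': 187}
{'x': 22, 'y': 36, 'z': 140}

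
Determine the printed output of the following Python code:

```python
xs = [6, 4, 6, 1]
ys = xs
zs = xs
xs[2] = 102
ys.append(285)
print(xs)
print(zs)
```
[6, 4, 102, 1, 285]
[6, 4, 102, 1, 285]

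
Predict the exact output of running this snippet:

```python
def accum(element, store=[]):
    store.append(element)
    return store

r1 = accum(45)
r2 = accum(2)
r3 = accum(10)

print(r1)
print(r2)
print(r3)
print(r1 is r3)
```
[45, 2, 10]
[45, 2, 10]
[45, 2, 10]
True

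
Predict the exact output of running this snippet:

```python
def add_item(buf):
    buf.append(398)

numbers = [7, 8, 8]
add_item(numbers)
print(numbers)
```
[7, 8, 8, 398]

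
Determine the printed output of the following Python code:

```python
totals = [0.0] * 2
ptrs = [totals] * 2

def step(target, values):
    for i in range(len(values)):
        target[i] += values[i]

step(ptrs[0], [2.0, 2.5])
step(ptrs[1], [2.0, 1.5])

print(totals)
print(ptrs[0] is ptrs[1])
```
[4.0, 4.0]
True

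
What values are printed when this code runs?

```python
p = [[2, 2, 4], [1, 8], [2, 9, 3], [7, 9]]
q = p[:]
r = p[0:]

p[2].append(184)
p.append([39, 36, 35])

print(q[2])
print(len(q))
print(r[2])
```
[2, 9, 3, 184]
4
[2, 9, 3, 184]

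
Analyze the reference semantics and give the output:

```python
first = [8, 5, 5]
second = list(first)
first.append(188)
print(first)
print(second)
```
[8, 5, 5, 188]
[8, 5, 5]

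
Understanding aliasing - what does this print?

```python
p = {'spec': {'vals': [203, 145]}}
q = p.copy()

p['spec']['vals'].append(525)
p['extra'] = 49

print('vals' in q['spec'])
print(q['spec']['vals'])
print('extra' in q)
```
True
[203, 145, 525]
False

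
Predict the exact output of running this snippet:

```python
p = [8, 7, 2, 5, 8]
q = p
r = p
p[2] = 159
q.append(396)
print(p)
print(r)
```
[8, 7, 159, 5, 8, 396]
[8, 7, 159, 5, 8, 396]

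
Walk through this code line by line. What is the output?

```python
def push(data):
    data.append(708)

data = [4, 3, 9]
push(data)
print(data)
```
[4, 3, 9, 708]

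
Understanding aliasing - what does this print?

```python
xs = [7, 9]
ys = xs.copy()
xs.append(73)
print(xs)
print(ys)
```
[7, 9, 73]
[7, 9]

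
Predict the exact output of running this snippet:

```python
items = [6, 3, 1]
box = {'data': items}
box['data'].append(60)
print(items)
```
[6, 3, 1, 60]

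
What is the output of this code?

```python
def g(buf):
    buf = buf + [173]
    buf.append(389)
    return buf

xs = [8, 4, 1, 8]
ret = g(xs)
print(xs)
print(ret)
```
[8, 4, 1, 8]
[8, 4, 1, 8, 173, 389]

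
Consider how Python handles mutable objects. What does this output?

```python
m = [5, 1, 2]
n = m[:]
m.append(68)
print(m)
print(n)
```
[5, 1, 2, 68]
[5, 1, 2]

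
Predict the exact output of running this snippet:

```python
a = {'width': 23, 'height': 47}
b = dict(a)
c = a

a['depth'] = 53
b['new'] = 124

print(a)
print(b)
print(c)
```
{'width': 23, 'height': 47, 'depth': 53}
{'width': 23, 'height': 47, 'new': 124}
{'width': 23, 'height': 47, 'depth': 53}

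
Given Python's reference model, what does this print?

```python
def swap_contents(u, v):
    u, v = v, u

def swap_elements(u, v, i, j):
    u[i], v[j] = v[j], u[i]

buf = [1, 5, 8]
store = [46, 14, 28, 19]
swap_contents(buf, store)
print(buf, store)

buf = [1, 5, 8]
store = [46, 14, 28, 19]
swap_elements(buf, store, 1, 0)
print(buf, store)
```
[1, 5, 8] [46, 14, 28, 19]
[1, 46, 8] [5, 14, 28, 19]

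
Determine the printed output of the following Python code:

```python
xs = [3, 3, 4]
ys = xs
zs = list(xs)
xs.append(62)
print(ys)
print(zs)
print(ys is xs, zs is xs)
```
[3, 3, 4, 62]
[3, 3, 4]
True False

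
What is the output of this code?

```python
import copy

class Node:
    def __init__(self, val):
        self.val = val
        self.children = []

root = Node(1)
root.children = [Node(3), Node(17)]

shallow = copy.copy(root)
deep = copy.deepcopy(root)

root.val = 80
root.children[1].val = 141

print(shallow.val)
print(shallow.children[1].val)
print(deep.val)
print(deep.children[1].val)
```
1
141
1
17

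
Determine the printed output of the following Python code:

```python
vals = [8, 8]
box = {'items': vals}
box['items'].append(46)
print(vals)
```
[8, 8, 46]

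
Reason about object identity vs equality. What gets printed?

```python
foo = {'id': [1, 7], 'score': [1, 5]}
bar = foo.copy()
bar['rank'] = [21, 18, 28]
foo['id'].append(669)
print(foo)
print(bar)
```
{'id': [1, 7, 669], 'score': [1, 5]}
{'id': [1, 7, 669], 'score': [1, 5], 'rank': [21, 18, 28]}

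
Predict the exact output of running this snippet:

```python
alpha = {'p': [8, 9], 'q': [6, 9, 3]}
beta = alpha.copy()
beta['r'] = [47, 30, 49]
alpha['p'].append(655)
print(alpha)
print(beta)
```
{'p': [8, 9, 655], 'q': [6, 9, 3]}
{'p': [8, 9, 655], 'q': [6, 9, 3], 'r': [47, 30, 49]}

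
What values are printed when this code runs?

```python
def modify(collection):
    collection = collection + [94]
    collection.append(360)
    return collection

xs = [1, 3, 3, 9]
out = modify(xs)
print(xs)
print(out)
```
[1, 3, 3, 9]
[1, 3, 3, 9, 94, 360]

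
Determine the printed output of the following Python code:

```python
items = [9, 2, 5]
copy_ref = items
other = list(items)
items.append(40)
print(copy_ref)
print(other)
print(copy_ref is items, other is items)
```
[9, 2, 5, 40]
[9, 2, 5]
True False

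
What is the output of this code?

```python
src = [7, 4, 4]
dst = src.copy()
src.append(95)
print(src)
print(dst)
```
[7, 4, 4, 95]
[7, 4, 4]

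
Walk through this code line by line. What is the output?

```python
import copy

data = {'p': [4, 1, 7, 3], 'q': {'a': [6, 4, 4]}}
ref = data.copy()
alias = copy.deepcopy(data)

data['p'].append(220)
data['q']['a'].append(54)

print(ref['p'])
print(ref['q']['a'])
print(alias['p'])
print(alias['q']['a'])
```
[4, 1, 7, 3, 220]
[6, 4, 4, 54]
[4, 1, 7, 3]
[6, 4, 4]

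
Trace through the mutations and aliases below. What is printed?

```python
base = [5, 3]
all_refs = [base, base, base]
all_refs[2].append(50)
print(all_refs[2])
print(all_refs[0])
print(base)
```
[5, 3, 50]
[5, 3, 50]
[5, 3, 50]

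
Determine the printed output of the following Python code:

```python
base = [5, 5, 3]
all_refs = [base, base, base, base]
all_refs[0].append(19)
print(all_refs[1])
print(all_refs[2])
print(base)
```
[5, 5, 3, 19]
[5, 5, 3, 19]
[5, 5, 3, 19]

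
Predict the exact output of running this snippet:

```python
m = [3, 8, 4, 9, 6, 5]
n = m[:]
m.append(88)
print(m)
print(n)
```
[3, 8, 4, 9, 6, 5, 88]
[3, 8, 4, 9, 6, 5]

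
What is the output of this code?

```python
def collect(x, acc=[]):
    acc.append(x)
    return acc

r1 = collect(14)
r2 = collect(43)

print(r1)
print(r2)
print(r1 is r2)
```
[14, 43]
[14, 43]
True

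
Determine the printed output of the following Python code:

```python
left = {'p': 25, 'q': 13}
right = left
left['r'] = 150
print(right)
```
{'p': 25, 'q': 13, 'r': 150}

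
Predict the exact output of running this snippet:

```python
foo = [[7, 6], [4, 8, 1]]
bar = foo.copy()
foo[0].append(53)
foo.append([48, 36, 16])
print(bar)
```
[[7, 6, 53], [4, 8, 1]]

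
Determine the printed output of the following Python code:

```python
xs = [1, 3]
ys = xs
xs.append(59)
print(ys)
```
[1, 3, 59]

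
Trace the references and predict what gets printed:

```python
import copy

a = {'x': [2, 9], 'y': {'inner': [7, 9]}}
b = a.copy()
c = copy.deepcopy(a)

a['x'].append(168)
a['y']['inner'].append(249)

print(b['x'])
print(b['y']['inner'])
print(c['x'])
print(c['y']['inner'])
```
[2, 9, 168]
[7, 9, 249]
[2, 9]
[7, 9]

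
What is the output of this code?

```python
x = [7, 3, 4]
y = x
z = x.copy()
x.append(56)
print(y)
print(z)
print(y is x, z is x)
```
[7, 3, 4, 56]
[7, 3, 4]
True False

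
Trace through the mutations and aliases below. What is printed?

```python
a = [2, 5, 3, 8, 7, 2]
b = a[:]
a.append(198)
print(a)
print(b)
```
[2, 5, 3, 8, 7, 2, 198]
[2, 5, 3, 8, 7, 2]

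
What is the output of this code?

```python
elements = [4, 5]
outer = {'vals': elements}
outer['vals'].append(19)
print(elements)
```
[4, 5, 19]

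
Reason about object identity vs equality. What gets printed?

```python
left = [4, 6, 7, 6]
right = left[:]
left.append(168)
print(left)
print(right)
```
[4, 6, 7, 6, 168]
[4, 6, 7, 6]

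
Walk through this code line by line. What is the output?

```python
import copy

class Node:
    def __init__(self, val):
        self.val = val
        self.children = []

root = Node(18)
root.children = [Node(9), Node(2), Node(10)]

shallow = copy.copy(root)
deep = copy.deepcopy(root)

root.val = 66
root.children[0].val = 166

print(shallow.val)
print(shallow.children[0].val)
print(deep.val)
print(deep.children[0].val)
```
18
166
18
9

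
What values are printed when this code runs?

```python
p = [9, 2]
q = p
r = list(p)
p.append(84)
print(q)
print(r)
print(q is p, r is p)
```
[9, 2, 84]
[9, 2]
True False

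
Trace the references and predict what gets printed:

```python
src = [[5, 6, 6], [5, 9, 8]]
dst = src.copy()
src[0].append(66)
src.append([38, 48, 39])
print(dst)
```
[[5, 6, 6, 66], [5, 9, 8]]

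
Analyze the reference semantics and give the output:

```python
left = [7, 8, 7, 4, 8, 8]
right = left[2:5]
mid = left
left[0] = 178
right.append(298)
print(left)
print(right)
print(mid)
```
[178, 8, 7, 4, 8, 8]
[7, 4, 8, 298]
[178, 8, 7, 4, 8, 8]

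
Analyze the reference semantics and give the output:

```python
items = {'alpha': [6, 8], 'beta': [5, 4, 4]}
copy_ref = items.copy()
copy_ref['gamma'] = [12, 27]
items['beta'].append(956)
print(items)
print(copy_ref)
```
{'alpha': [6, 8], 'beta': [5, 4, 4, 956]}
{'alpha': [6, 8], 'beta': [5, 4, 4, 956], 'gamma': [12, 27]}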